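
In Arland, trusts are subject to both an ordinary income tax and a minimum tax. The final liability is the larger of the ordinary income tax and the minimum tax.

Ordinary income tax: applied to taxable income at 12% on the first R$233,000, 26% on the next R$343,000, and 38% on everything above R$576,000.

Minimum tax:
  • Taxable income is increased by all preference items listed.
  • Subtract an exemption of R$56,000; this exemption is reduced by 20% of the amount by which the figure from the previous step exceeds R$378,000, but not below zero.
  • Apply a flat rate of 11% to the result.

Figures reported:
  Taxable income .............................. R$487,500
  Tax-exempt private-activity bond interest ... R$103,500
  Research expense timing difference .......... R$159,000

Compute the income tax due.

R$94,130

Minimum tax:
  Adjusted income: R$487,500 + R$103,500 + R$159,000 = R$750,000
  Exemption: 20% × (R$750,000 − R$378,000) = R$74,400 ≥ R$56,000, so the exemption is fully phased out
  Base: R$750,000 − R$0 = R$750,000
  R$750,000 × 11% = R$82,500

Ordinary income tax:
  R$233,000 × 12% = R$27,960
  R$254,500 × 26% = R$66,170
  → R$94,130

R$94,130 > R$82,500, so the ordinary income tax governs.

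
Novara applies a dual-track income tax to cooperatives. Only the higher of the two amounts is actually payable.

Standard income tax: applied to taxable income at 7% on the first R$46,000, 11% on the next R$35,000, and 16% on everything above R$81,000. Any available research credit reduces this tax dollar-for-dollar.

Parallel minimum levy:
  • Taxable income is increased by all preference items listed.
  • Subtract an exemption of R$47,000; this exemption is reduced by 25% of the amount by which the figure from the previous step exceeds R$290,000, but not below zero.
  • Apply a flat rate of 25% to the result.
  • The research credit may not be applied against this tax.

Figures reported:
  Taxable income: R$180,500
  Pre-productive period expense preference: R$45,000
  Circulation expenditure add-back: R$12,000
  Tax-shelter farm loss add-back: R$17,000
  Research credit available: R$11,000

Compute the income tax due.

Parallel minimum levy:
  Adjusted income: R$180,500 + R$45,000 + R$12,000 + R$17,000 = R$254,500
  Exemption: R$254,500 ≤ R$290,000, so full R$47,000 applies
  Base: R$254,500 − R$47,000 = R$207,500
  R$207,500 × 25% = R$51,875

Standard income tax:
  R$46,000 × 7% = R$3,220
  R$35,000 × 11% = R$3,850
  R$99,500 × 16% = R$15,920
  → R$22,990
  Less research credit R$11,000 → R$11,990

R$51,875 > R$11,990, so the parallel minimum levy is the binding amount.

R$51,875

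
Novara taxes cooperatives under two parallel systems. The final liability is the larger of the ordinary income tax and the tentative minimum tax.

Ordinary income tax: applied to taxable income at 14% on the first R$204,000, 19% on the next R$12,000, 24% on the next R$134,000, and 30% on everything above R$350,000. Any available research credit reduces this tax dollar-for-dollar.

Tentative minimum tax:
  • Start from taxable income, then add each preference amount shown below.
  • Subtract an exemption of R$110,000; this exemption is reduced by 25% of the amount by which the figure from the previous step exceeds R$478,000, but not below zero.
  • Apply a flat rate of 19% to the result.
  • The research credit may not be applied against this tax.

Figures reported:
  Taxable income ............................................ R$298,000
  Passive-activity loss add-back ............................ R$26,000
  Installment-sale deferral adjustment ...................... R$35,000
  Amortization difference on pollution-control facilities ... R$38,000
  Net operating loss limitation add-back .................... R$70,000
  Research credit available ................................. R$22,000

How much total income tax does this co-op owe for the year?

R$67,830

Ordinary income tax:
  R$204,000 × 14% = R$28,560
  R$12,000 × 19% = R$2,280
  R$82,000 × 24% = R$19,680
  → R$50,520
  Less research credit R$22,000 → R$28,520

Tentative minimum tax:
  Adjusted income: R$298,000 + R$26,000 + R$35,000 + R$38,000 + R$70,000 = R$467,000
  Exemption: R$467,000 ≤ R$478,000, so full R$110,000 applies
  Base: R$467,000 − R$110,000 = R$357,000
  R$357,000 × 19% = R$67,830

R$67,830 > R$28,520, so the tentative minimum tax is the binding amount.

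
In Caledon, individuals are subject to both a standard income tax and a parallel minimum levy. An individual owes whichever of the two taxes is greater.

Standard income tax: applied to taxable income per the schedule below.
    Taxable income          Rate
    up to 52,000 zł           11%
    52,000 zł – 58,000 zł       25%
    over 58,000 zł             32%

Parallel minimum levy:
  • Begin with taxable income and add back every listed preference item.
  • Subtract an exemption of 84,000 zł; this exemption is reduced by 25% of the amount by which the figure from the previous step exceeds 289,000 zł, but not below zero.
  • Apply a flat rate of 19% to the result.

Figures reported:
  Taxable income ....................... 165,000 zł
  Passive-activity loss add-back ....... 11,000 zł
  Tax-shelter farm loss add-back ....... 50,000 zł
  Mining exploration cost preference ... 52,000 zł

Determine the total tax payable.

41,460 zł

Parallel minimum levy:
  Adjusted income: 165,000 zł + 11,000 zł + 50,000 zł + 52,000 zł = 278,000 zł
  Exemption: 278,000 zł ≤ 289,000 zł, so full 84,000 zł applies
  Base: 278,000 zł − 84,000 zł = 194,000 zł
  194,000 zł × 19% = 36,860 zł

Standard income tax:
  52,000 zł × 11% = 5,720 zł
  6,000 zł × 25% = 1,500 zł
  107,000 zł × 32% = 34,240 zł
  → 41,460 zł

41,460 zł > 36,860 zł, so the standard income tax governs.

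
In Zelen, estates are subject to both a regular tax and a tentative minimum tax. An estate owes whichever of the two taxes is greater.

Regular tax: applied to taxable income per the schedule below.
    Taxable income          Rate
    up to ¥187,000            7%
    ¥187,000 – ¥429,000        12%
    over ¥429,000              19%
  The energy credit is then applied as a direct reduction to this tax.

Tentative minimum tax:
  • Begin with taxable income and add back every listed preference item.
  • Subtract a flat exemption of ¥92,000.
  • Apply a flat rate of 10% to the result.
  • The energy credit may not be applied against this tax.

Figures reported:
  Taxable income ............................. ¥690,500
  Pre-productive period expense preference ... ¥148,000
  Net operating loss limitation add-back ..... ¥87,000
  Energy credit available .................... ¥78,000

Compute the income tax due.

Tentative minimum tax:
  Adjusted income: ¥690,500 + ¥148,000 + ¥87,000 = ¥925,500
  Less exemption ¥92,000 → base ¥833,500
  ¥833,500 × 10% = ¥83,350

Regular tax:
  ¥187,000 × 7% = ¥13,090
  ¥242,000 × 12% = ¥29,040
  ¥261,500 × 19% = ¥49,685
  → ¥91,815
  Less energy credit ¥78,000 → ¥13,815

¥83,350 > ¥13,815, so the tentative minimum tax is the binding amount.

¥83,350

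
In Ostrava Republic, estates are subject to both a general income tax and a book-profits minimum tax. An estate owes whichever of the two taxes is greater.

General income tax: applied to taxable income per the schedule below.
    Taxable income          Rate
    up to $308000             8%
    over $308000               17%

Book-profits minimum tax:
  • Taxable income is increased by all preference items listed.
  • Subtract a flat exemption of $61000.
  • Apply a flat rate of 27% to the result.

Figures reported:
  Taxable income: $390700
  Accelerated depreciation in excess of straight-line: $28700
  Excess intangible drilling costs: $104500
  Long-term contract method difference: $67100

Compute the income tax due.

Book-profits minimum tax:
  Adjusted income: $390700 + $28700 + $104500 + $67100 = $591000
  Less exemption $61000 → base $530000
  $530000 × 27% = $143100

General income tax:
  $308000 × 8% = $24640
  $82700 × 17% = $14059
  → $38699

$143100 > $38699, so the book-profits minimum tax is the binding amount.

$143100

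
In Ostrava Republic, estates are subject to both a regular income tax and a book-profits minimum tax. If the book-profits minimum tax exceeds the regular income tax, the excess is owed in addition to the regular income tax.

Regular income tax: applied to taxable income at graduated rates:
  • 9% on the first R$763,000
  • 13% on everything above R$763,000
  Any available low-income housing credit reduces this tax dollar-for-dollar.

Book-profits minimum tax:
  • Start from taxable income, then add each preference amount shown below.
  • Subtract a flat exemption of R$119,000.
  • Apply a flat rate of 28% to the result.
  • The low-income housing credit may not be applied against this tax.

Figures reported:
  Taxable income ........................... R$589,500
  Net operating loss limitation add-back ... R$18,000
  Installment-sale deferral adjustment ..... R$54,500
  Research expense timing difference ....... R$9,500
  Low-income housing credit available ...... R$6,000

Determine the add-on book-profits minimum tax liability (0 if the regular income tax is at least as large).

R$107,645

Regular income tax:
  R$589,500 × 9% = R$53,055
  Less low-income housing credit R$6,000 → R$47,055

Book-profits minimum tax:
  Adjusted income: R$589,500 + R$18,000 + R$54,500 + R$9,500 = R$671,500
  Less exemption R$119,000 → base R$552,500
  R$552,500 × 28% = R$154,700

Excess of book-profits minimum tax over regular income tax: R$154,700 − R$47,055 = R$107,645.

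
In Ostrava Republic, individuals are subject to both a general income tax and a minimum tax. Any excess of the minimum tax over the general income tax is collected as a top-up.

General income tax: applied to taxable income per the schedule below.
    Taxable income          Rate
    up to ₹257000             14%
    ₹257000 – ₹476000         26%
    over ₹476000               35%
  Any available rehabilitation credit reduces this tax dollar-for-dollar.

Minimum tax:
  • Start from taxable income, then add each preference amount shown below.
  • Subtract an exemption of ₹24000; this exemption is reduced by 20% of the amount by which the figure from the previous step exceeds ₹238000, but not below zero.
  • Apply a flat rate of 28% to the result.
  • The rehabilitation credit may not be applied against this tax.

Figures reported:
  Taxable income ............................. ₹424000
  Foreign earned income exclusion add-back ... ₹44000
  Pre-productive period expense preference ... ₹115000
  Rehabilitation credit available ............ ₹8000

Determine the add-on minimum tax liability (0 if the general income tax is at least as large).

Minimum tax:
  Adjusted income: ₹424000 + ₹44000 + ₹115000 = ₹583000
  Exemption: 20% × (₹583000 − ₹238000) = ₹69000 ≥ ₹24000, so the exemption is fully phased out
  Base: ₹583000 − ₹0 = ₹583000
  ₹583000 × 28% = ₹163240

General income tax:
  ₹257000 × 14% = ₹35980
  ₹167000 × 26% = ₹43420
  → ₹79400
  Less rehabilitation credit ₹8000 → ₹71400

Excess of minimum tax over general income tax: ₹163240 − ₹71400 = ₹91840.

₹91840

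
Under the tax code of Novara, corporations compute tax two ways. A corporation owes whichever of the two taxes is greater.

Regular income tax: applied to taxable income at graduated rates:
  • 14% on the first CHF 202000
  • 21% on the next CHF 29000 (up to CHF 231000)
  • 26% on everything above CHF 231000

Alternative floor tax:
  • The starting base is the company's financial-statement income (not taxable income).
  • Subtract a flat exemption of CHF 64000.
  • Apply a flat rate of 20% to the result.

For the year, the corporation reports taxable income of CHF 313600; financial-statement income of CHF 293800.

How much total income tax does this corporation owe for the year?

CHF 55846

Regular income tax:
  CHF 202000 × 14% = CHF 28280
  CHF 29000 × 21% = CHF 6090
  CHF 82600 × 26% = CHF 21476
  → CHF 55846

Alternative floor tax:
  Base (financial-statement income): CHF 293800
  Less exemption CHF 64000 → base CHF 229800
  CHF 229800 × 20% = CHF 45960

CHF 55846 > CHF 45960, so the regular income tax governs.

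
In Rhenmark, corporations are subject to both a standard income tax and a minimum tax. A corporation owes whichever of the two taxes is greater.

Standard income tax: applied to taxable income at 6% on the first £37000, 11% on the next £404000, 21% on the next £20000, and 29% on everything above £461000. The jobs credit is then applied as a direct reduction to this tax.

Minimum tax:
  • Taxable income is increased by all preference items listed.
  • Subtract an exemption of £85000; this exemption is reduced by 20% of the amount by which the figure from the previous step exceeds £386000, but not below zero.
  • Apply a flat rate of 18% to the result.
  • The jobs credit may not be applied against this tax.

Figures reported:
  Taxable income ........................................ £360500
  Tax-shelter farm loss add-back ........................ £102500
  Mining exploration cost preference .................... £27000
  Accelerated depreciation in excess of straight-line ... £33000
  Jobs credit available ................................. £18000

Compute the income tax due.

£83772

Standard income tax:
  £37000 × 6% = £2220
  £323500 × 11% = £35585
  → £37805
  Less jobs credit £18000 → £19805

Minimum tax:
  Adjusted income: £360500 + £102500 + £27000 + £33000 = £523000
  Exemption: £85000 − 20% × (£523000 − £386000) = £85000 − £27400 = £57600
  Base: £523000 − £57600 = £465400
  £465400 × 18% = £83772

£83772 > £19805, so the minimum tax is the binding amount.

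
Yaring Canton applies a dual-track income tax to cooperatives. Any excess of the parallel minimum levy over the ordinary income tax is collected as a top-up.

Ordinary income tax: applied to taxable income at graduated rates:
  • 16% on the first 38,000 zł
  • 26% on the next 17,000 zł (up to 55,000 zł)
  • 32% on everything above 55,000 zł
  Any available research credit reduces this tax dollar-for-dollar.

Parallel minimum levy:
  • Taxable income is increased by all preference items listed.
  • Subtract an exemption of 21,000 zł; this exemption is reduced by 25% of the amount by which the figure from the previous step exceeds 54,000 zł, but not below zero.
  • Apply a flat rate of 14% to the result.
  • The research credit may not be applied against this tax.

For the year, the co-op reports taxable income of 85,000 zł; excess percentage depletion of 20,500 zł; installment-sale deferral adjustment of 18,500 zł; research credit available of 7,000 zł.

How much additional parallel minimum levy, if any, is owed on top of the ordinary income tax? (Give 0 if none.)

Parallel minimum levy:
  Adjusted income: 85,000 zł + 20,500 zł + 18,500 zł = 124,000 zł
  Exemption: 21,000 zł − 25% × (124,000 zł − 54,000 zł) = 21,000 zł − 17,500 zł = 3,500 zł
  Base: 124,000 zł − 3,500 zł = 120,500 zł
  120,500 zł × 14% = 16,870 zł

Ordinary income tax:
  38,000 zł × 16% = 6,080 zł
  17,000 zł × 26% = 4,420 zł
  30,000 zł × 32% = 9,600 zł
  → 20,100 zł
  Less research credit 7,000 zł → 13,100 zł

Excess of parallel minimum levy over ordinary income tax: 16,870 zł − 13,100 zł = 3,770 zł.

3,770 zł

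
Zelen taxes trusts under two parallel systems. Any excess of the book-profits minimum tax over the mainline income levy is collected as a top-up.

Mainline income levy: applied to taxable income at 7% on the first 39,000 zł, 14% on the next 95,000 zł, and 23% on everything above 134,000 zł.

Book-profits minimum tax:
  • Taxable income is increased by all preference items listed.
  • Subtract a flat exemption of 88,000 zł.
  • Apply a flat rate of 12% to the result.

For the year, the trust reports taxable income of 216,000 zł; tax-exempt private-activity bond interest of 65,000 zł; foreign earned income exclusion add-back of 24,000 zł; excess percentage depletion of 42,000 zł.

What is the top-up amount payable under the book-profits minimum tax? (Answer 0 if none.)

0 zł

Mainline income levy:
  39,000 zł × 7% = 2,730 zł
  95,000 zł × 14% = 13,300 zł
  82,000 zł × 23% = 18,860 zł
  → 34,890 zł

Book-profits minimum tax:
  Adjusted income: 216,000 zł + 65,000 zł + 24,000 zł + 42,000 zł = 347,000 zł
  Less exemption 88,000 zł → base 259,000 zł
  259,000 zł × 12% = 31,080 zł

31,080 zł ≤ 34,890 zł, so no add-on is due.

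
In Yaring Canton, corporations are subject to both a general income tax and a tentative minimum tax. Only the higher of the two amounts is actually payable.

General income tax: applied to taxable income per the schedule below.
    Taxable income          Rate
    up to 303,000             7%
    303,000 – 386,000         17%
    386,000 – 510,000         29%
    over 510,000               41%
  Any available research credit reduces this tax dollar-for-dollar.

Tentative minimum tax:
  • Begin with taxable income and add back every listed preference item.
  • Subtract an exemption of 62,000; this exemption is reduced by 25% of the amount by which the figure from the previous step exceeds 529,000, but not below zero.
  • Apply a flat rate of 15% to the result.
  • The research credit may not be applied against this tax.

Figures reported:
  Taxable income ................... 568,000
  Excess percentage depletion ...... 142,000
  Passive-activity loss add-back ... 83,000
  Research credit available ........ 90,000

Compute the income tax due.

118,950

General income tax:
  303,000 × 7% = 21,210
  83,000 × 17% = 14,110
  124,000 × 29% = 35,960
  58,000 × 41% = 23,780
  → 95,060
  Less research credit 90,000 → 5,060

Tentative minimum tax:
  Adjusted income: 568,000 + 142,000 + 83,000 = 793,000
  Exemption: 25% × (793,000 − 529,000) = 66,000 ≥ 62,000, so the exemption is fully phased out
  Base: 793,000 − 0 = 793,000
  793,000 × 15% = 118,950

118,950 > 5,060, so the tentative minimum tax is the binding amount.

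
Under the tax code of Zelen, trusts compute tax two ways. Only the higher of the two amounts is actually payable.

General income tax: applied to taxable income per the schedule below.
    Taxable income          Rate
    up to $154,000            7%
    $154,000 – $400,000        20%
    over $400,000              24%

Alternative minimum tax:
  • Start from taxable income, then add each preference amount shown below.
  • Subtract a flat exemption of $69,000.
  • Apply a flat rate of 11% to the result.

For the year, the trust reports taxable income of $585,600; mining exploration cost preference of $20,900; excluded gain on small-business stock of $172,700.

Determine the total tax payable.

$104,524

General income tax:
  $154,000 × 7% = $10,780
  $246,000 × 20% = $49,200
  $185,600 × 24% = $44,544
  → $104,524

Alternative minimum tax:
  Adjusted income: $585,600 + $20,900 + $172,700 = $779,200
  Less exemption $69,000 → base $710,200
  $710,200 × 11% = $78,122

$104,524 > $78,122, so the general income tax governs.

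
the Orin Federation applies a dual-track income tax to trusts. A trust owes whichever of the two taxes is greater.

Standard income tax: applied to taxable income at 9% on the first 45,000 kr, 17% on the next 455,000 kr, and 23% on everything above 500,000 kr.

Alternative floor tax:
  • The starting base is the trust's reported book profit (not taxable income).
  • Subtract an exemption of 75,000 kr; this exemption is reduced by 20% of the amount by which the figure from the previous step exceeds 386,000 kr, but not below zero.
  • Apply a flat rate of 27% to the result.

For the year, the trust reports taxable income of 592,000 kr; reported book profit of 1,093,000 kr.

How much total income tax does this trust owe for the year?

295,110 kr

Alternative floor tax:
  Base (reported book profit): 1,093,000 kr
  Exemption: 20% × (1,093,000 kr − 386,000 kr) = 141,400 kr ≥ 75,000 kr, so the exemption is fully phased out
  Base: 1,093,000 kr − 0 kr = 1,093,000 kr
  1,093,000 kr × 27% = 295,110 kr

Standard income tax:
  45,000 kr × 9% = 4,050 kr
  455,000 kr × 17% = 77,350 kr
  92,000 kr × 23% = 21,160 kr
  → 102,560 kr

295,110 kr > 102,560 kr, so the alternative floor tax is the binding amount.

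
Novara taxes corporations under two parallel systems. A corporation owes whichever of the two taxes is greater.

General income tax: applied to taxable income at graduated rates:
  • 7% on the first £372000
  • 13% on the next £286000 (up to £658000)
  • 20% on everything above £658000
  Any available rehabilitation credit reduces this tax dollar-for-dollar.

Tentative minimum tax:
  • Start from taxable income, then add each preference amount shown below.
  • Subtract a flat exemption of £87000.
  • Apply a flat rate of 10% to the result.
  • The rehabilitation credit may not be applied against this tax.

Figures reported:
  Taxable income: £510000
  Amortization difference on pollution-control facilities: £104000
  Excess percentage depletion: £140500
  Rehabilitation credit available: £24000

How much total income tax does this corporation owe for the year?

£66750

Tentative minimum tax:
  Adjusted income: £510000 + £104000 + £140500 = £754500
  Less exemption £87000 → base £667500
  £667500 × 10% = £66750

General income tax:
  £372000 × 7% = £26040
  £138000 × 13% = £17940
  → £43980
  Less rehabilitation credit £24000 → £19980

£66750 > £19980, so the tentative minimum tax is the binding amount.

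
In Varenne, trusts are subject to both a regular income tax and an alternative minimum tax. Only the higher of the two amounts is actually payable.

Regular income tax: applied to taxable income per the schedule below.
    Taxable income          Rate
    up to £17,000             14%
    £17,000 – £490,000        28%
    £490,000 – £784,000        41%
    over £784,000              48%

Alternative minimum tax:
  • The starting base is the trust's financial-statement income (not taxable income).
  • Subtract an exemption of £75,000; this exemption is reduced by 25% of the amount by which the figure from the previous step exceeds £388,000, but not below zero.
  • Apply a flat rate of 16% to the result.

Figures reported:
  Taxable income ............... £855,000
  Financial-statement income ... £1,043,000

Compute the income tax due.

£289,440

Alternative minimum tax:
  Base (financial-statement income): £1,043,000
  Exemption: 25% × (£1,043,000 − £388,000) = £163,750 ≥ £75,000, so the exemption is fully phased out
  Base: £1,043,000 − £0 = £1,043,000
  £1,043,000 × 16% = £166,880

Regular income tax:
  £17,000 × 14% = £2,380
  £473,000 × 28% = £132,440
  £294,000 × 41% = £120,540
  £71,000 × 48% = £34,080
  → £289,440

£289,440 > £166,880, so the regular income tax governs.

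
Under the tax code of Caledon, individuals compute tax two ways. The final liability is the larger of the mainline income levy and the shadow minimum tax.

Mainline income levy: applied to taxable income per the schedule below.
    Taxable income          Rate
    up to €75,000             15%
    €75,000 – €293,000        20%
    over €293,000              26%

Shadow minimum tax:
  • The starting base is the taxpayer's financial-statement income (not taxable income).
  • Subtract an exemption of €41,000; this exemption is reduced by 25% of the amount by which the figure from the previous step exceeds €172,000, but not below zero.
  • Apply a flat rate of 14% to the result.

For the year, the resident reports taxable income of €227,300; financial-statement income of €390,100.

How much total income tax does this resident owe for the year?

Shadow minimum tax:
  Base (financial-statement income): €390,100
  Exemption: 25% × (€390,100 − €172,000) = €54,525 ≥ €41,000, so the exemption is fully phased out
  Base: €390,100 − €0 = €390,100
  €390,100 × 14% = €54,614

Mainline income levy:
  €75,000 × 15% = €11,250
  €152,300 × 20% = €30,460
  → €41,710

€54,614 > €41,710, so the shadow minimum tax is the binding amount.

€54,614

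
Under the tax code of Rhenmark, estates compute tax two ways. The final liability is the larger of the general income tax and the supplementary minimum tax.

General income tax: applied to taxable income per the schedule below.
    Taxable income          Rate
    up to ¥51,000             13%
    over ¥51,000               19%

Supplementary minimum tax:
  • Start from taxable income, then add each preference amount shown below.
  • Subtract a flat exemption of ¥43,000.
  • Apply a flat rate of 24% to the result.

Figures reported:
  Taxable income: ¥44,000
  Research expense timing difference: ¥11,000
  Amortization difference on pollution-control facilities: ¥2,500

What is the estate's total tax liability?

¥5,720

General income tax:
  ¥44,000 × 13% = ¥5,720

Supplementary minimum tax:
  Adjusted income: ¥44,000 + ¥11,000 + ¥2,500 = ¥57,500
  Less exemption ¥43,000 → base ¥14,500
  ¥14,500 × 24% = ¥3,480

¥5,720 > ¥3,480, so the general income tax governs.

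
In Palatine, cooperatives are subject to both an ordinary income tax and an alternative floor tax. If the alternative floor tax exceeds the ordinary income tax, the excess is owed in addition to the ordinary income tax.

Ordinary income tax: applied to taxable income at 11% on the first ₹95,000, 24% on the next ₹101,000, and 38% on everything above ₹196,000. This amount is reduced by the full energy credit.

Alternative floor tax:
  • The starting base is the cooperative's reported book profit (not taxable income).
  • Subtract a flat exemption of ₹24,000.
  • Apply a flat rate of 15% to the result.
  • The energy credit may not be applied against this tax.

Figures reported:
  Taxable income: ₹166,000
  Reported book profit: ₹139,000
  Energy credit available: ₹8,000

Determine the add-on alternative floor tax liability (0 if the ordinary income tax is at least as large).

Ordinary income tax:
  ₹95,000 × 11% = ₹10,450
  ₹71,000 × 24% = ₹17,040
  → ₹27,490
  Less energy credit ₹8,000 → ₹19,490

Alternative floor tax:
  Base (reported book profit): ₹139,000
  Less exemption ₹24,000 → base ₹115,000
  ₹115,000 × 15% = ₹17,250

₹17,250 ≤ ₹19,490, so no add-on is due.

₹0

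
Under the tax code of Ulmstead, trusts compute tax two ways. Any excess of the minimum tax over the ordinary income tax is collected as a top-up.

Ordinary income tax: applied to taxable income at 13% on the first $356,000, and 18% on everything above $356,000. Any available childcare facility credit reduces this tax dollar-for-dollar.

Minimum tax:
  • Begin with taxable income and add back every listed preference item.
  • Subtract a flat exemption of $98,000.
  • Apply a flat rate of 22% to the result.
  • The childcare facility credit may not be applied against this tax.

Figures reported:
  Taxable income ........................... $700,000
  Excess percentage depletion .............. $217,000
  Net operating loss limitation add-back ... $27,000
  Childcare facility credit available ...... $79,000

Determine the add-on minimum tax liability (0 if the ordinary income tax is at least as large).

Minimum tax:
  Adjusted income: $700,000 + $217,000 + $27,000 = $944,000
  Less exemption $98,000 → base $846,000
  $846,000 × 22% = $186,120

Ordinary income tax:
  $356,000 × 13% = $46,280
  $344,000 × 18% = $61,920
  → $108,200
  Less childcare facility credit $79,000 → $29,200

Excess of minimum tax over ordinary income tax: $186,120 − $29,200 = $156,920.

$156,920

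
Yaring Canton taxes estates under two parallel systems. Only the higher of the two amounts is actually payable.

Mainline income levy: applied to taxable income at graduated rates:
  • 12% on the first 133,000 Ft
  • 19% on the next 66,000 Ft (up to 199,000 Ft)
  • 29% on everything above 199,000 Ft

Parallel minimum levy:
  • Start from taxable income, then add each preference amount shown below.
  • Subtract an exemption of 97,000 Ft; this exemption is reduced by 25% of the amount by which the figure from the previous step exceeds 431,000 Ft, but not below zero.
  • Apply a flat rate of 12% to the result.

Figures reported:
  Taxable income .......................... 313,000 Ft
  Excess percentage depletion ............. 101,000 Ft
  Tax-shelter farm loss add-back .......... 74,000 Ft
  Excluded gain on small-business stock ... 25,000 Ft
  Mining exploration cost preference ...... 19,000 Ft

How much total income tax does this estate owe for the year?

Parallel minimum levy:
  Adjusted income: 313,000 Ft + 101,000 Ft + 74,000 Ft + 25,000 Ft + 19,000 Ft = 532,000 Ft
  Exemption: 97,000 Ft − 25% × (532,000 Ft − 431,000 Ft) = 97,000 Ft − 25,250 Ft = 71,750 Ft
  Base: 532,000 Ft − 71,750 Ft = 460,250 Ft
  460,250 Ft × 12% = 55,230 Ft

Mainline income levy:
  133,000 Ft × 12% = 15,960 Ft
  66,000 Ft × 19% = 12,540 Ft
  114,000 Ft × 29% = 33,060 Ft
  → 61,560 Ft

61,560 Ft > 55,230 Ft, so the mainline income levy governs.

61,560 Ft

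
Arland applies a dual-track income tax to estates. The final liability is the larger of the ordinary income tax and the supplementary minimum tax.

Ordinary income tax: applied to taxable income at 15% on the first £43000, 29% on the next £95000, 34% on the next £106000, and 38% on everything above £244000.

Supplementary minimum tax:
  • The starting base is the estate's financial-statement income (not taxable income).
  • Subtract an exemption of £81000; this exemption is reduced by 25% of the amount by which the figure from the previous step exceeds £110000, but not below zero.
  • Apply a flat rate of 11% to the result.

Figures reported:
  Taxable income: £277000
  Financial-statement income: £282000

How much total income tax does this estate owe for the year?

£82580

Supplementary minimum tax:
  Base (financial-statement income): £282000
  Exemption: £81000 − 25% × (£282000 − £110000) = £81000 − £43000 = £38000
  Base: £282000 − £38000 = £244000
  £244000 × 11% = £26840

Ordinary income tax:
  £43000 × 15% = £6450
  £95000 × 29% = £27550
  £106000 × 34% = £36040
  £33000 × 38% = £12540
  → £82580

£82580 > £26840, so the ordinary income tax governs.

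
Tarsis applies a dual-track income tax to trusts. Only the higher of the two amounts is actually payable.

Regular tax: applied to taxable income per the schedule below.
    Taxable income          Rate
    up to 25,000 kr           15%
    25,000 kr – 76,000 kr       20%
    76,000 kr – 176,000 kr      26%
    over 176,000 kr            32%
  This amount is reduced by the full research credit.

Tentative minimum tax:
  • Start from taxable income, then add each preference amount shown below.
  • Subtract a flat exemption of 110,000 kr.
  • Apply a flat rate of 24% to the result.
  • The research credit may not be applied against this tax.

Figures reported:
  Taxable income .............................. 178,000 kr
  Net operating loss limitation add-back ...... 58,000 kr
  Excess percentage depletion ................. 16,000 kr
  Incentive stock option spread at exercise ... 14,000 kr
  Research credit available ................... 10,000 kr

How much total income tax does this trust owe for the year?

Regular tax:
  25,000 kr × 15% = 3,750 kr
  51,000 kr × 20% = 10,200 kr
  100,000 kr × 26% = 26,000 kr
  2,000 kr × 32% = 640 kr
  → 40,590 kr
  Less research credit 10,000 kr → 30,590 kr

Tentative minimum tax:
  Adjusted income: 178,000 kr + 58,000 kr + 16,000 kr + 14,000 kr = 266,000 kr
  Less exemption 110,000 kr → base 156,000 kr
  156,000 kr × 24% = 37,440 kr

37,440 kr > 30,590 kr, so the tentative minimum tax is the binding amount.

37,440 kr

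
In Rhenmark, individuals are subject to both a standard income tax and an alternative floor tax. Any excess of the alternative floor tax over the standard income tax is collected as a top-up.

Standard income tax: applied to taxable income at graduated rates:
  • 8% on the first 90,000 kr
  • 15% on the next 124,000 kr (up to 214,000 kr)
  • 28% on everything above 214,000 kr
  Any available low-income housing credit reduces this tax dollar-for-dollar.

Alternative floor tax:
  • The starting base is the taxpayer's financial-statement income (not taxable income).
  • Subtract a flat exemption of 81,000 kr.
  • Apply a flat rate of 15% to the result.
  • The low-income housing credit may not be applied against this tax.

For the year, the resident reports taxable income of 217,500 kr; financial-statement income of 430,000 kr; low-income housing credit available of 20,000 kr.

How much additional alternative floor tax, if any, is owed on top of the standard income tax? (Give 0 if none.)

45,570 kr

Alternative floor tax:
  Base (financial-statement income): 430,000 kr
  Less exemption 81,000 kr → base 349,000 kr
  349,000 kr × 15% = 52,350 kr

Standard income tax:
  90,000 kr × 8% = 7,200 kr
  124,000 kr × 15% = 18,600 kr
  3,500 kr × 28% = 980 kr
  → 26,780 kr
  Less low-income housing credit 20,000 kr → 6,780 kr

Excess of alternative floor tax over standard income tax: 52,350 kr − 6,780 kr = 45,570 kr.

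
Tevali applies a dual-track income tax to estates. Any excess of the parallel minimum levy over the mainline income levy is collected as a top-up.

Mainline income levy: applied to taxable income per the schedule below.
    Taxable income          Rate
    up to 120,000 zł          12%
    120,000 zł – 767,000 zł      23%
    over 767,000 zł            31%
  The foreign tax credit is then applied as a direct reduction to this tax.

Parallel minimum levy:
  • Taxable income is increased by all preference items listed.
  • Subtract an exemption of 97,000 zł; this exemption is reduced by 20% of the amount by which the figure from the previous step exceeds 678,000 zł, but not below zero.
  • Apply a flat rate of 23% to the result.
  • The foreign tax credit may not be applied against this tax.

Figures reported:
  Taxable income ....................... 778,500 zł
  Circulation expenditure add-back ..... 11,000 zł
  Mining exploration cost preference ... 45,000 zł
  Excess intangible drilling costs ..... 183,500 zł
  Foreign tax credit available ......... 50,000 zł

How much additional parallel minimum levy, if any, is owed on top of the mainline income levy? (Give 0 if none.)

Mainline income levy:
  120,000 zł × 12% = 14,400 zł
  647,000 zł × 23% = 148,810 zł
  11,500 zł × 31% = 3,565 zł
  → 166,775 zł
  Less foreign tax credit 50,000 zł → 116,775 zł

Parallel minimum levy:
  Adjusted income: 778,500 zł + 11,000 zł + 45,000 zł + 183,500 zł = 1,018,000 zł
  Exemption: 97,000 zł − 20% × (1,018,000 zł − 678,000 zł) = 97,000 zł − 68,000 zł = 29,000 zł
  Base: 1,018,000 zł − 29,000 zł = 989,000 zł
  989,000 zł × 23% = 227,470 zł

Excess of parallel minimum levy over mainline income levy: 227,470 zł − 116,775 zł = 110,695 zł.

110,695 zł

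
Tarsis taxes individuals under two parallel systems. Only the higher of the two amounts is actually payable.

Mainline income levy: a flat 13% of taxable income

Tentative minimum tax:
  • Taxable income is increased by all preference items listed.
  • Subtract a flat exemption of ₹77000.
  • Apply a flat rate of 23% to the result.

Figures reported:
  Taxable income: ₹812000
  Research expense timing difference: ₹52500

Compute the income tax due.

₹181125

Mainline income levy:
  ₹812000 × 13% = ₹105560

Tentative minimum tax:
  Adjusted income: ₹812000 + ₹52500 = ₹864500
  Less exemption ₹77000 → base ₹787500
  ₹787500 × 23% = ₹181125

₹181125 > ₹105560, so the tentative minimum tax is the binding amount.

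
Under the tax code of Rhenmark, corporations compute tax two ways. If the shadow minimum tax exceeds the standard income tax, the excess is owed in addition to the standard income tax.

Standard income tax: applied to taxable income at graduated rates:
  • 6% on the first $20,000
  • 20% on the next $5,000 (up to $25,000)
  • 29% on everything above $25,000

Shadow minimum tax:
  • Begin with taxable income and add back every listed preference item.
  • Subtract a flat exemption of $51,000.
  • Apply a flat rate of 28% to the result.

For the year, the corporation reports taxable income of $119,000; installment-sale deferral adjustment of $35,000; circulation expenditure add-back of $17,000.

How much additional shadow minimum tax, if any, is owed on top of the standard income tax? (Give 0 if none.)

Shadow minimum tax:
  Adjusted income: $119,000 + $35,000 + $17,000 = $171,000
  Less exemption $51,000 → base $120,000
  $120,000 × 28% = $33,600

Standard income tax:
  $20,000 × 6% = $1,200
  $5,000 × 20% = $1,000
  $94,000 × 29% = $27,260
  → $29,460

Excess of shadow minimum tax over standard income tax: $33,600 − $29,460 = $4,140.

$4,140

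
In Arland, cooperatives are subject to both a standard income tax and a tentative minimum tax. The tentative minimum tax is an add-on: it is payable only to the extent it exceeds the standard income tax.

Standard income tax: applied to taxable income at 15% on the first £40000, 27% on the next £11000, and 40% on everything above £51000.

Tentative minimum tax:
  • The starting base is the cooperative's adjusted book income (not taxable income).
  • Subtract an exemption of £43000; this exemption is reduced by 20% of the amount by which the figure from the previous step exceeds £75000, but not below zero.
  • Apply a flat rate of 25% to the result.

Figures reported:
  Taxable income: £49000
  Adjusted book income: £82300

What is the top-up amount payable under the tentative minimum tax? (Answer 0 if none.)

Standard income tax:
  £40000 × 15% = £6000
  £9000 × 27% = £2430
  → £8430

Tentative minimum tax:
  Base (adjusted book income): £82300
  Exemption: £43000 − 20% × (£82300 − £75000) = £43000 − £1460 = £41540
  Base: £82300 − £41540 = £40760
  £40760 × 25% = £10190

Excess of tentative minimum tax over standard income tax: £10190 − £8430 = £1760.

£1760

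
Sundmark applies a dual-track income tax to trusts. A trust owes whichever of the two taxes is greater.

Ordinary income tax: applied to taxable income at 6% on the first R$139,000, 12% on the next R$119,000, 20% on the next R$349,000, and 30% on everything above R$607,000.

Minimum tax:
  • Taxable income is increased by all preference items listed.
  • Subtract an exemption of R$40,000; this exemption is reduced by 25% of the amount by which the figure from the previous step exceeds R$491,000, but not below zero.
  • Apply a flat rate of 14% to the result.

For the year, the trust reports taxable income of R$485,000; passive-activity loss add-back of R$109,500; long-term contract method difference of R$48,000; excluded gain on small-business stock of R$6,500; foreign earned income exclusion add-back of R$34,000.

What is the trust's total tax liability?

Minimum tax:
  Adjusted income: R$485,000 + R$109,500 + R$48,000 + R$6,500 + R$34,000 = R$683,000
  Exemption: 25% × (R$683,000 − R$491,000) = R$48,000 ≥ R$40,000, so the exemption is fully phased out
  Base: R$683,000 − R$0 = R$683,000
  R$683,000 × 14% = R$95,620

Ordinary income tax:
  R$139,000 × 6% = R$8,340
  R$119,000 × 12% = R$14,280
  R$227,000 × 20% = R$45,400
  → R$68,020

R$95,620 > R$68,020, so the minimum tax is the binding amount.

R$95,620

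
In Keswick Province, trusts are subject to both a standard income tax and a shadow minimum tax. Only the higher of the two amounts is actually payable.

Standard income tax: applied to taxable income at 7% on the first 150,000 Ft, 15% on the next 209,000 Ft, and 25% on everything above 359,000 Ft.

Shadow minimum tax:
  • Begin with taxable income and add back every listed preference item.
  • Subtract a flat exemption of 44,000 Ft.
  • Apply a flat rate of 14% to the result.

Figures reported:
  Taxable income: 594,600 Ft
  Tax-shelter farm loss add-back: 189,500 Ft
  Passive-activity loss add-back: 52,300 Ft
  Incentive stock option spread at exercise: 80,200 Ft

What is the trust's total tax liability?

Standard income tax:
  150,000 Ft × 7% = 10,500 Ft
  209,000 Ft × 15% = 31,350 Ft
  235,600 Ft × 25% = 58,900 Ft
  → 100,750 Ft

Shadow minimum tax:
  Adjusted income: 594,600 Ft + 189,500 Ft + 52,300 Ft + 80,200 Ft = 916,600 Ft
  Less exemption 44,000 Ft → base 872,600 Ft
  872,600 Ft × 14% = 122,164 Ft

122,164 Ft > 100,750 Ft, so the shadow minimum tax is the binding amount.

122,164 Ft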